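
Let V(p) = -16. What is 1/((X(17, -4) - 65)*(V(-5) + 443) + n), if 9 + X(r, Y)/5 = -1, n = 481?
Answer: -1/48624 ≈ -2.0566e-5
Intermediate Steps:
X(r, Y) = -50 (X(r, Y) = -45 + 5*(-1) = -45 - 5 = -50)
1/((X(17, -4) - 65)*(V(-5) + 443) + n) = 1/((-50 - 65)*(-16 + 443) + 481) = 1/(-115*427 + 481) = 1/(-49105 + 481) = 1/(-48624) = -1/48624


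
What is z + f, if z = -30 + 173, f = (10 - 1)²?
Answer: 224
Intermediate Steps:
f = 81 (f = 9² = 81)
z = 143
z + f = 143 + 81 = 224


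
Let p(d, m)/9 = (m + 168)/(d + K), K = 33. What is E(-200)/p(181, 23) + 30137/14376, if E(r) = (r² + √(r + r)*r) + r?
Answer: 40831690901/8237448 - 856000*I/1719 ≈ 4956.8 - 497.96*I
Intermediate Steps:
p(d, m) = 9*(168 + m)/(33 + d) (p(d, m) = 9*((m + 168)/(d + 33)) = 9*((168 + m)/(33 + d)) = 9*(168 + m)/(33 + d))
E(r) = r + r² + √2*r^(3/2) (E(r) = (r² + √(2*r)*r) + r = (r² + (√2*√r)*r) + r = (r² + √2*r^(3/2)) + r = r + r² + √2*r^(3/2))
E(-200)/p(181, 23) + 30137/14376 = (-200 + (-200)² + √2*(-200)^(3/2))/((9*(168 + 23)/(33 + 181))) + 30137/14376 = (-200 + 40000 + √2*(-2000*I*√2))/((9*191/214)) + 30137*(1/14376) = (-200 + 40000 - 4000*I)/((9*(1/214)*191)) + 30137/14376 = (39800 - 4000*I)/(1719/214) + 30137/14376 = (39800 - 4000*I)*(214/1719) + 30137/14376 = (8517200/1719 - 856000*I/1719) + 30137/14376 = 40831690901/8237448 - 856000*I/1719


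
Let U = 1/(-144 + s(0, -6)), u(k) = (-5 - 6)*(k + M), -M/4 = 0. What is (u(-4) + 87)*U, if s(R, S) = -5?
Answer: -131/149 ≈ -0.87919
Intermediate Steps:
M = 0 (M = -4*0 = 0)
u(k) = -11*k (u(k) = (-5 - 6)*(k + 0) = -11*k)
U = -1/149 (U = 1/(-144 - 5) = 1/(-149) = -1/149 ≈ -0.0067114)
(u(-4) + 87)*U = (-11*(-4) + 87)*(-1/149) = (44 + 87)*(-1/149) = 131*(-1/149) = -131/149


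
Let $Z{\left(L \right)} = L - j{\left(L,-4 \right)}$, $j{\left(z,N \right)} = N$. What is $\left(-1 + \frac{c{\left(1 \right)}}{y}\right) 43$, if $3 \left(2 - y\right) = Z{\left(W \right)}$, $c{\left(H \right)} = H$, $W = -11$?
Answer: $- \frac{430}{13} \approx -33.077$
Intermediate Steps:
$Z{\left(L \right)} = 4 + L$ ($Z{\left(L \right)} = L - -4 = L + 4 = 4 + L$)
$y = \frac{13}{3}$ ($y = 2 - \frac{4 - 11}{3} = 2 - - \frac{7}{3} = 2 + \frac{7}{3} = \frac{13}{3} \approx 4.3333$)
$\left(-1 + \frac{c{\left(1 \right)}}{y}\right) 43 = \left(-1 + 1 \frac{1}{\frac{13}{3}}\right) 43 = \left(-1 + 1 \cdot \frac{3}{13}\right) 43 = \left(-1 + \frac{3}{13}\right) 43 = \left(- \frac{10}{13}\right) 43 = - \frac{430}{13}$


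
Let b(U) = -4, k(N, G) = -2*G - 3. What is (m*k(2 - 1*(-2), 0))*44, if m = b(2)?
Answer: 528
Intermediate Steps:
k(N, G) = -3 - 2*G
m = -4
(m*k(2 - 1*(-2), 0))*44 = -4*(-3 - 2*0)*44 = -4*(-3 + 0)*44 = -4*(-3)*44 = 12*44 = 528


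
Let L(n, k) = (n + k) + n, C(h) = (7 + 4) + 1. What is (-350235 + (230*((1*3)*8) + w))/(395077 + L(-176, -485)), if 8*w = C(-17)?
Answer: -689427/788480 ≈ -0.87437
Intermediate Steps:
C(h) = 12 (C(h) = 11 + 1 = 12)
L(n, k) = k + 2*n (L(n, k) = (k + n) + n = k + 2*n)
w = 3/2 (w = (⅛)*12 = 3/2 ≈ 1.5000)
(-350235 + (230*((1*3)*8) + w))/(395077 + L(-176, -485)) = (-350235 + (230*((1*3)*8) + 3/2))/(395077 + (-485 + 2*(-176))) = (-350235 + (230*(3*8) + 3/2))/(395077 + (-485 - 352)) = (-350235 + (230*24 + 3/2))/(395077 - 837) = (-350235 + (5520 + 3/2))/394240 = (-350235 + 11043/2)*(1/394240) = -689427/2*1/394240 = -689427/788480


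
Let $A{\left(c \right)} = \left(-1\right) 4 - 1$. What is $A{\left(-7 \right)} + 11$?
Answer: $6$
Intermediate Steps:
$A{\left(c \right)} = -5$ ($A{\left(c \right)} = -4 - 1 = -5$)
$A{\left(-7 \right)} + 11 = -5 + 11 = 6$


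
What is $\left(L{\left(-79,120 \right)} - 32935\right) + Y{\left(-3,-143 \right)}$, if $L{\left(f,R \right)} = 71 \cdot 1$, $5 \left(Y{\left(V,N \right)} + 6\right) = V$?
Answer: $- \frac{164353}{5} \approx -32871.0$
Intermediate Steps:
$Y{\left(V,N \right)} = -6 + \frac{V}{5}$
$L{\left(f,R \right)} = 71$
$\left(L{\left(-79,120 \right)} - 32935\right) + Y{\left(-3,-143 \right)} = \left(71 - 32935\right) + \left(-6 + \frac{1}{5} \left(-3\right)\right) = -32864 - \frac{33}{5} = - \frac{164353}{5}$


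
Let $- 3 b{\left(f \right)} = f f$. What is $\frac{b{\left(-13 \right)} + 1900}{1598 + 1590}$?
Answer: $\frac{5531}{9564} \approx 0.57831$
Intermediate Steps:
$b{\left(f \right)} = - \frac{f^{2}}{3}$ ($b{\left(f \right)} = - \frac{f f}{3} = - \frac{f^{2}}{3}$)
$\frac{b{\left(-13 \right)} + 1900}{1598 + 1590} = \frac{- \frac{\left(-13\right)^{2}}{3} + 1900}{1598 + 1590} = \frac{\left(- \frac{1}{3}\right) 169 + 1900}{3188} = \left(- \frac{169}{3} + 1900\right) \frac{1}{3188} = \frac{5531}{3} \cdot \frac{1}{3188} = \frac{5531}{9564}$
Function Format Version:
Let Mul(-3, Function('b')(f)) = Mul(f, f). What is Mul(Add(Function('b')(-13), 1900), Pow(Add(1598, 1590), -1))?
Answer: Rational(5531, 9564) ≈ 0.57831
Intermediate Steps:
Function('b')(f) = Mul(Rational(-1, 3), Pow(f, 2)) (Function('b')(f) = Mul(Rational(-1, 3), Mul(f, f)) = Mul(Rational(-1, 3), Pow(f, 2)))
Mul(Add(Function('b')(-13), 1900), Pow(Add(1598, 1590), -1)) = Mul(Add(Mul(Rational(-1, 3), Pow(-13, 2)), 1900), Pow(Add(1598, 1590), -1)) = Mul(Add(Mul(Rational(-1, 3), 169), 1900), Pow(3188, -1)) = Mul(Add(Rational(-169, 3), 1900), Rational(1, 3188)) = Mul(Rational(5531, 3), Rational(1, 3188)) = Rational(5531, 9564)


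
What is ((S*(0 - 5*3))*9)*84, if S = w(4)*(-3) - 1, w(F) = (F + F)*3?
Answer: 827820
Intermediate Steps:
w(F) = 6*F (w(F) = (2*F)*3 = 6*F)
S = -73 (S = (6*4)*(-3) - 1 = 24*(-3) - 1 = -72 - 1 = -73)
((S*(0 - 5*3))*9)*84 = (-73*(0 - 5*3)*9)*84 = (-73*(0 - 15)*9)*84 = (-73*(-15)*9)*84 = (1095*9)*84 = 9855*84 = 827820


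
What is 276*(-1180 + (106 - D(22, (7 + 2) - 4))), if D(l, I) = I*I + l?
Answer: -309396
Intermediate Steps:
D(l, I) = l + I² (D(l, I) = I² + l = l + I²)
276*(-1180 + (106 - D(22, (7 + 2) - 4))) = 276*(-1180 + (106 - (22 + ((7 + 2) - 4)²))) = 276*(-1180 + (106 - (22 + (9 - 4)²))) = 276*(-1180 + (106 - (22 + 5²))) = 276*(-1180 + (106 - (22 + 25))) = 276*(-1180 + (106 - 1*47)) = 276*(-1180 + (106 - 47)) = 276*(-1180 + 59) = 276*(-1121) = -309396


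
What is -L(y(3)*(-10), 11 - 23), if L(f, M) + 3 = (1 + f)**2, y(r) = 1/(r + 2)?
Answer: 2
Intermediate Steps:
y(r) = 1/(2 + r)
L(f, M) = -3 + (1 + f)**2
-L(y(3)*(-10), 11 - 23) = -(-3 + (1 - 10/(2 + 3))**2) = -(-3 + (1 - 10/5)**2) = -(-3 + (1 + (1/5)*(-10))**2) = -(-3 + (1 - 2)**2) = -(-3 + (-1)**2) = -(-3 + 1) = -1*(-2) = 2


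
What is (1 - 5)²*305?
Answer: 4880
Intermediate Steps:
(1 - 5)²*305 = (-4)²*305 = 16*305 = 4880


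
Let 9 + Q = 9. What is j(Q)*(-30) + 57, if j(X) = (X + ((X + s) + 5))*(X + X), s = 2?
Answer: 57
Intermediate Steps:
Q = 0 (Q = -9 + 9 = 0)
j(X) = 2*X*(7 + 2*X) (j(X) = (X + ((X + 2) + 5))*(X + X) = (X + ((2 + X) + 5))*(2*X) = (X + (7 + X))*(2*X) = (7 + 2*X)*(2*X) = 2*X*(7 + 2*X))
j(Q)*(-30) + 57 = (2*0*(7 + 2*0))*(-30) + 57 = (2*0*(7 + 0))*(-30) + 57 = (2*0*7)*(-30) + 57 = 0*(-30) + 57 = 0 + 57 = 57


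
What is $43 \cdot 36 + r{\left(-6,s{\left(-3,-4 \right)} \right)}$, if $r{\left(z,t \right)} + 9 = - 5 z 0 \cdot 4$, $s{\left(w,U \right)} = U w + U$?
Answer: $1539$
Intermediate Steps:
$s{\left(w,U \right)} = U + U w$
$r{\left(z,t \right)} = -9$ ($r{\left(z,t \right)} = -9 + - 5 z 0 \cdot 4 = -9 + - 5 z 0 = -9 + 0 = -9$)
$43 \cdot 36 + r{\left(-6,s{\left(-3,-4 \right)} \right)} = 43 \cdot 36 - 9 = 1548 - 9 = 1539$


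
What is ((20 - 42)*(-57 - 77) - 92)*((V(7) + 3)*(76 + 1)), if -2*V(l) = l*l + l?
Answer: -5497800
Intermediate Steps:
V(l) = -l/2 - l²/2 (V(l) = -(l*l + l)/2 = -(l² + l)/2 = -(l + l²)/2 = -l/2 - l²/2)
((20 - 42)*(-57 - 77) - 92)*((V(7) + 3)*(76 + 1)) = ((20 - 42)*(-57 - 77) - 92)*((-½*7*(1 + 7) + 3)*(76 + 1)) = (-22*(-134) - 92)*((-½*7*8 + 3)*77) = (2948 - 92)*((-28 + 3)*77) = 2856*(-25*77) = 2856*(-1925) = -5497800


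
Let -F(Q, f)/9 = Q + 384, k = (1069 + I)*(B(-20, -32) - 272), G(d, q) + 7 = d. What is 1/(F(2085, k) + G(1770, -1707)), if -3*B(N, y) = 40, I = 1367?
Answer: -1/20458 ≈ -4.8881e-5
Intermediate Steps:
G(d, q) = -7 + d
B(N, y) = -40/3 (B(N, y) = -1/3*40 = -40/3)
k = -695072 (k = (1069 + 1367)*(-40/3 - 272) = 2436*(-856/3) = -695072)
F(Q, f) = -3456 - 9*Q (F(Q, f) = -9*(Q + 384) = -9*(384 + Q) = -3456 - 9*Q)
1/(F(2085, k) + G(1770, -1707)) = 1/((-3456 - 9*2085) + (-7 + 1770)) = 1/((-3456 - 18765) + 1763) = 1/(-22221 + 1763) = 1/(-20458) = -1/20458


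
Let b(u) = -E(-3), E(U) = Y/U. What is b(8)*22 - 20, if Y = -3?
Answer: -42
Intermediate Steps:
E(U) = -3/U
b(u) = -1 (b(u) = -(-3)/(-3) = -(-3)*(-1)/3 = -1*1 = -1)
b(8)*22 - 20 = -1*22 - 20 = -22 - 20 = -42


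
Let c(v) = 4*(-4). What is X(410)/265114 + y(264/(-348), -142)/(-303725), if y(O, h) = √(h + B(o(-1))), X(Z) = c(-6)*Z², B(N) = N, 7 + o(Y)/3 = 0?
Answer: -1344800/132557 - I*√163/303725 ≈ -10.145 - 4.2035e-5*I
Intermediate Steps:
o(Y) = -21 (o(Y) = -21 + 3*0 = -21 + 0 = -21)
c(v) = -16
X(Z) = -16*Z²
y(O, h) = √(-21 + h) (y(O, h) = √(h - 21) = √(-21 + h))
X(410)/265114 + y(264/(-348), -142)/(-303725) = -16*410²/265114 + √(-21 - 142)/(-303725) = -16*168100*(1/265114) + √(-163)*(-1/303725) = -2689600*1/265114 + (I*√163)*(-1/303725) = -1344800/132557 - I*√163/303725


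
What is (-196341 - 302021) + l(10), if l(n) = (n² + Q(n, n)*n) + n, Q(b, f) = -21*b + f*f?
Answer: -499352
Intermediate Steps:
Q(b, f) = f² - 21*b (Q(b, f) = -21*b + f² = f² - 21*b)
l(n) = n + n² + n*(n² - 21*n) (l(n) = (n² + (n² - 21*n)*n) + n = (n² + n*(n² - 21*n)) + n = n + n² + n*(n² - 21*n))
(-196341 - 302021) + l(10) = (-196341 - 302021) + 10*(1 + 10² - 20*10) = -498362 + 10*(1 + 100 - 200) = -498362 + 10*(-99) = -498362 - 990 = -499352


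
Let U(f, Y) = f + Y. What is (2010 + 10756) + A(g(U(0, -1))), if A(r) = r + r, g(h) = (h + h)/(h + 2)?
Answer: 12762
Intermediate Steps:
U(f, Y) = Y + f
g(h) = 2*h/(2 + h) (g(h) = (2*h)/(2 + h) = 2*h/(2 + h))
A(r) = 2*r
(2010 + 10756) + A(g(U(0, -1))) = (2010 + 10756) + 2*(2*(-1 + 0)/(2 + (-1 + 0))) = 12766 + 2*(2*(-1)/(2 - 1)) = 12766 + 2*(2*(-1)/1) = 12766 + 2*(2*(-1)*1) = 12766 + 2*(-2) = 12766 - 4 = 12762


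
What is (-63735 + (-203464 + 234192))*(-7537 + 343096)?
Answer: -11075795913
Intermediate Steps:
(-63735 + (-203464 + 234192))*(-7537 + 343096) = (-63735 + 30728)*335559 = -33007*335559 = -11075795913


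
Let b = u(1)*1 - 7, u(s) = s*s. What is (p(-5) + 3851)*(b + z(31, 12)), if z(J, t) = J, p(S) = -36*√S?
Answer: 96275 - 900*I*√5 ≈ 96275.0 - 2012.5*I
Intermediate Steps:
u(s) = s²
b = -6 (b = 1²*1 - 7 = 1*1 - 7 = 1 - 7 = -6)
(p(-5) + 3851)*(b + z(31, 12)) = (-36*I*√5 + 3851)*(-6 + 31) = (-36*I*√5 + 3851)*25 = (3851 - 36*I*√5)*25 = 96275 - 900*I*√5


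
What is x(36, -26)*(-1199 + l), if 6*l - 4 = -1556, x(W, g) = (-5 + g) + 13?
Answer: 26238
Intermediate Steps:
x(W, g) = 8 + g
l = -776/3 (l = ⅔ + (⅙)*(-1556) = ⅔ - 778/3 = -776/3 ≈ -258.67)
x(36, -26)*(-1199 + l) = (8 - 26)*(-1199 - 776/3) = -18*(-4373/3) = 26238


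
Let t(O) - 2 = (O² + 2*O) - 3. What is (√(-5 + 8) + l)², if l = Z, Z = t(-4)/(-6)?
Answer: 157/36 - 7*√3/3 ≈ 0.31966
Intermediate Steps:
t(O) = -1 + O² + 2*O (t(O) = 2 + ((O² + 2*O) - 3) = 2 + (-3 + O² + 2*O) = -1 + O² + 2*O)
Z = -7/6 (Z = (-1 + (-4)² + 2*(-4))/(-6) = (-1 + 16 - 8)*(-⅙) = 7*(-⅙) = -7/6 ≈ -1.1667)
l = -7/6 ≈ -1.1667
(√(-5 + 8) + l)² = (√(-5 + 8) - 7/6)² = (√3 - 7/6)² = (-7/6 + √3)²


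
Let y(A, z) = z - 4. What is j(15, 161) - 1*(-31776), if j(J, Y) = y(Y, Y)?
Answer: 31933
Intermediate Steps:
y(A, z) = -4 + z
j(J, Y) = -4 + Y
j(15, 161) - 1*(-31776) = (-4 + 161) - 1*(-31776) = 157 + 31776 = 31933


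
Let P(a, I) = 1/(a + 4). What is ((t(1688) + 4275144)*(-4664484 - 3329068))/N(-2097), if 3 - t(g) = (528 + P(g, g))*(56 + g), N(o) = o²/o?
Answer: 11341849567231568/887031 ≈ 1.2786e+10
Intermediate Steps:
P(a, I) = 1/(4 + a)
N(o) = o
t(g) = 3 - (56 + g)*(528 + 1/(4 + g)) (t(g) = 3 - (528 + 1/(4 + g))*(56 + g) = 3 - (56 + g)*(528 + 1/(4 + g)))
((t(1688) + 4275144)*(-4664484 - 3329068))/N(-2097) = ((2*(-59158 - 15839*1688 - 264*1688²)/(4 + 1688) + 4275144)*(-4664484 - 3329068))/(-2097) = ((2*(-59158 - 26736232 - 264*2849344)/1692 + 4275144)*(-7993552))*(-1/2097) = ((2*(1/1692)*(-59158 - 26736232 - 752226816) + 4275144)*(-7993552))*(-1/2097) = ((2*(1/1692)*(-779022206) + 4275144)*(-7993552))*(-1/2097) = ((-389511103/423 + 4275144)*(-7993552))*(-1/2097) = ((1418874809/423)*(-7993552))*(-1/2097) = -11341849567231568/423*(-1/2097) = 11341849567231568/887031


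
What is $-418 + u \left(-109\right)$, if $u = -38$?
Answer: $3724$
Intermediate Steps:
$-418 + u \left(-109\right) = -418 - -4142 = -418 + 4142 = 3724$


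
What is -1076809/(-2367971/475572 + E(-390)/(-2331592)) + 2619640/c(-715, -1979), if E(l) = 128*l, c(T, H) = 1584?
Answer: 29776735576726721741/136060691718402 ≈ 2.1885e+5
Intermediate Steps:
-1076809/(-2367971/475572 + E(-390)/(-2331592)) + 2619640/c(-715, -1979) = -1076809/(-2367971/475572 + (128*(-390))/(-2331592)) + 2619640/1584 = -1076809/(-2367971*1/475572 - 49920*(-1/2331592)) + 2619640*(1/1584) = -1076809/(-2367971/475572 + 6240/291449) + 327455/198 = -1076809/(-687175210699/138604983828) + 327455/198 = -1076809*(-138604983828/687175210699) + 327455/198 = 149251094030844852/687175210699 + 327455/198 = 29776735576726721741/136060691718402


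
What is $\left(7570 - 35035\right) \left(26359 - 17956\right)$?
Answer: $-230788395$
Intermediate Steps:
$\left(7570 - 35035\right) \left(26359 - 17956\right) = \left(-27465\right) 8403 = -230788395$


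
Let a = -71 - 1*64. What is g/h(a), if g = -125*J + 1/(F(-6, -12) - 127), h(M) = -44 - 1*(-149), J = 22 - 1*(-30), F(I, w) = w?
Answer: -301167/4865 ≈ -61.905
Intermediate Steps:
a = -135 (a = -71 - 64 = -135)
J = 52 (J = 22 + 30 = 52)
h(M) = 105 (h(M) = -44 + 149 = 105)
g = -903501/139 (g = -125*52 + 1/(-12 - 127) = -6500 + 1/(-139) = -6500 - 1/139 = -903501/139 ≈ -6500.0)
g/h(a) = -903501/139/105 = -903501/139*1/105 = -301167/4865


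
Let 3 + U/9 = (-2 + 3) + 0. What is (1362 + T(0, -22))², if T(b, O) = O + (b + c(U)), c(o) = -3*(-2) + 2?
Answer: 1817104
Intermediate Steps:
U = -18 (U = -27 + 9*((-2 + 3) + 0) = -27 + 9*(1 + 0) = -27 + 9*1 = -27 + 9 = -18)
c(o) = 8 (c(o) = 6 + 2 = 8)
T(b, O) = 8 + O + b (T(b, O) = O + (b + 8) = O + (8 + b) = 8 + O + b)
(1362 + T(0, -22))² = (1362 + (8 - 22 + 0))² = (1362 - 14)² = 1348² = 1817104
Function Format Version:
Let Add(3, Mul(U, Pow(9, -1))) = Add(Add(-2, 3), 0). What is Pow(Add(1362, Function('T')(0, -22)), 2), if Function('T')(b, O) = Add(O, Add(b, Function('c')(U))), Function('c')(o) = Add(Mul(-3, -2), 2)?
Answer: 1817104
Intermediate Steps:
U = -18 (U = Add(-27, Mul(9, Add(Add(-2, 3), 0))) = Add(-27, Mul(9, Add(1, 0))) = Add(-27, Mul(9, 1)) = Add(-27, 9) = -18)
Function('c')(o) = 8 (Function('c')(o) = Add(6, 2) = 8)
Function('T')(b, O) = Add(8, O, b) (Function('T')(b, O) = Add(O, Add(b, 8)) = Add(O, Add(8, b)) = Add(8, O, b))
Pow(Add(1362, Function('T')(0, -22)), 2) = Pow(Add(1362, Add(8, -22, 0)), 2) = Pow(Add(1362, -14), 2) = Pow(1348, 2) = 1817104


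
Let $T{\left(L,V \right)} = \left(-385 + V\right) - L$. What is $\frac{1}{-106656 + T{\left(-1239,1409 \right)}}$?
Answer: $- \frac{1}{104393} \approx -9.5792 \cdot 10^{-6}$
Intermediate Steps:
$T{\left(L,V \right)} = -385 + V - L$
$\frac{1}{-106656 + T{\left(-1239,1409 \right)}} = \frac{1}{-106656 - -2263} = \frac{1}{-106656 + \left(-385 + 1409 + 1239\right)} = \frac{1}{-106656 + 2263} = \frac{1}{-104393} = - \frac{1}{104393}$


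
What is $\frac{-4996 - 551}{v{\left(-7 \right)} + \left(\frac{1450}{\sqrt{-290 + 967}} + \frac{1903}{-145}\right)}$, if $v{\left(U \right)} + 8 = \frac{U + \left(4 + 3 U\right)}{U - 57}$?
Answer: $- \frac{104848656692760}{2436926552803} - \frac{10822862640000 \sqrt{677}}{2436926552803} \approx -158.58$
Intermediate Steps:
$v{\left(U \right)} = -8 + \frac{4 + 4 U}{-57 + U}$ ($v{\left(U \right)} = -8 + \frac{U + \left(4 + 3 U\right)}{U - 57} = -8 + \frac{4 + 4 U}{-57 + U}$)
$\frac{-4996 - 551}{v{\left(-7 \right)} + \left(\frac{1450}{\sqrt{-290 + 967}} + \frac{1903}{-145}\right)} = \frac{-4996 - 551}{\frac{4 \left(115 - -7\right)}{-57 - 7} + \left(\frac{1450}{\sqrt{-290 + 967}} + \frac{1903}{-145}\right)} = - \frac{5547}{\frac{4 \left(115 + 7\right)}{-64} + \left(\frac{1450}{\sqrt{677}} + 1903 \left(- \frac{1}{145}\right)\right)} = - \frac{5547}{4 \left(- \frac{1}{64}\right) 122 - \left(\frac{1903}{145} - 1450 \frac{\sqrt{677}}{677}\right)} = - \frac{5547}{- \frac{61}{8} - \left(\frac{1903}{145} - \frac{1450 \sqrt{677}}{677}\right)} = - \frac{5547}{- \frac{24069}{1160} + \frac{1450 \sqrt{677}}{677}}$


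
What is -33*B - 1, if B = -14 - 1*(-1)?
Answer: 428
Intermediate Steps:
B = -13 (B = -14 + 1 = -13)
-33*B - 1 = -33*(-13) - 1 = 429 - 1 = 428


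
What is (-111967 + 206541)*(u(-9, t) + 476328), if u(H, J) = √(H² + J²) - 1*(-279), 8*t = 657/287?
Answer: 45074630418 + 425583*√5276945/1148 ≈ 4.5075e+10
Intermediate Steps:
t = 657/2296 (t = (657/287)/8 = (657*(1/287))/8 = (⅛)*(657/287) = 657/2296 ≈ 0.28615)
u(H, J) = 279 + √(H² + J²) (u(H, J) = √(H² + J²) + 279 = 279 + √(H² + J²))
(-111967 + 206541)*(u(-9, t) + 476328) = (-111967 + 206541)*((279 + √((-9)² + (657/2296)²)) + 476328) = 94574*((279 + √(81 + 431649/5271616)) + 476328) = 94574*((279 + √(427432545/5271616)) + 476328) = 94574*((279 + 9*√5276945/2296) + 476328) = 94574*(476607 + 9*√5276945/2296) = 45074630418 + 425583*√5276945/1148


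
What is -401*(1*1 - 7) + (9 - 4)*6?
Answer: 2436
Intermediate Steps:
-401*(1*1 - 7) + (9 - 4)*6 = -401*(1 - 7) + 5*6 = -401*(-6) + 30 = 2406 + 30 = 2436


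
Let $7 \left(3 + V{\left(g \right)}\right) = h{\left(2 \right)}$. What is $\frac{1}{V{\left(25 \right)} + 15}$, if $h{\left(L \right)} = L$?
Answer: $\frac{7}{86} \approx 0.081395$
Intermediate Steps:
$V{\left(g \right)} = - \frac{19}{7}$ ($V{\left(g \right)} = -3 + \frac{1}{7} \cdot 2 = -3 + \frac{2}{7} = - \frac{19}{7}$)
$\frac{1}{V{\left(25 \right)} + 15} = \frac{1}{- \frac{19}{7} + 15} = \frac{1}{\frac{86}{7}} = \frac{7}{86}$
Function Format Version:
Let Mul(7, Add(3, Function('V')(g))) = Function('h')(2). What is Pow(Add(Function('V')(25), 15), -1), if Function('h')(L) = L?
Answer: Rational(7, 86) ≈ 0.081395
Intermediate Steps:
Function('V')(g) = Rational(-19, 7) (Function('V')(g) = Add(-3, Mul(Rational(1, 7), 2)) = Add(-3, Rational(2, 7)) = Rational(-19, 7))
Pow(Add(Function('V')(25), 15), -1) = Pow(Add(Rational(-19, 7), 15), -1) = Pow(Rational(86, 7), -1) = Rational(7, 86)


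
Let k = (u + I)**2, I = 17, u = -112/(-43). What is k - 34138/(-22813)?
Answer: 16275156799/42181237 ≈ 385.84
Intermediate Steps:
u = 112/43 (u = -112*(-1/43) = 112/43 ≈ 2.6047)
k = 710649/1849 (k = (112/43 + 17)**2 = (843/43)**2 = 710649/1849 ≈ 384.34)
k - 34138/(-22813) = 710649/1849 - 34138/(-22813) = 710649/1849 - 34138*(-1/22813) = 710649/1849 + 34138/22813 = 16275156799/42181237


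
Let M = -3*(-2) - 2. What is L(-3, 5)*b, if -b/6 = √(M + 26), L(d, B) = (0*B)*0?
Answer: 0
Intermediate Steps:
M = 4 (M = 6 - 2 = 4)
L(d, B) = 0 (L(d, B) = 0*0 = 0)
b = -6*√30 (b = -6*√(4 + 26) = -6*√30 ≈ -32.863)
L(-3, 5)*b = 0*(-6*√30) = 0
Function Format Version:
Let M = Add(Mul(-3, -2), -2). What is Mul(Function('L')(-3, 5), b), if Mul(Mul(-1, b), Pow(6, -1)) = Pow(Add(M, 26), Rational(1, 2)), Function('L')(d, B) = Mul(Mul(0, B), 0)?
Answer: 0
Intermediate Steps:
M = 4 (M = Add(6, -2) = 4)
Function('L')(d, B) = 0 (Function('L')(d, B) = Mul(0, 0) = 0)
b = Mul(-6, Pow(30, Rational(1, 2))) (b = Mul(-6, Pow(Add(4, 26), Rational(1, 2))) = Mul(-6, Pow(30, Rational(1, 2))) ≈ -32.863)
Mul(Function('L')(-3, 5), b) = Mul(0, Mul(-6, Pow(30, Rational(1, 2)))) = 0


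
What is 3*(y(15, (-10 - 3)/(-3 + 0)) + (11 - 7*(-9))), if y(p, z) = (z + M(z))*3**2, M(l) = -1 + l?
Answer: 429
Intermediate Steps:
y(p, z) = -9 + 18*z (y(p, z) = (z + (-1 + z))*3**2 = (-1 + 2*z)*9 = -9 + 18*z)
3*(y(15, (-10 - 3)/(-3 + 0)) + (11 - 7*(-9))) = 3*((-9 + 18*((-10 - 3)/(-3 + 0))) + (11 - 7*(-9))) = 3*((-9 + 18*(-13/(-3))) + (11 + 63)) = 3*((-9 + 18*(-13*(-1/3))) + 74) = 3*((-9 + 18*(13/3)) + 74) = 3*((-9 + 78) + 74) = 3*(69 + 74) = 3*143 = 429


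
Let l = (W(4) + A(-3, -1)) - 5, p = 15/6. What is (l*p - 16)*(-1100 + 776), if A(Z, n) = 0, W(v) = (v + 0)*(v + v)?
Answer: -16686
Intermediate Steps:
W(v) = 2*v**2 (W(v) = v*(2*v) = 2*v**2)
p = 5/2 (p = 15*(1/6) = 5/2 ≈ 2.5000)
l = 27 (l = (2*4**2 + 0) - 5 = (2*16 + 0) - 5 = (32 + 0) - 5 = 32 - 5 = 27)
(l*p - 16)*(-1100 + 776) = (27*(5/2) - 16)*(-1100 + 776) = (135/2 - 16)*(-324) = (103/2)*(-324) = -16686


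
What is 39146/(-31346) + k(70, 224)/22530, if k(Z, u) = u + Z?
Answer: -72728638/58852115 ≈ -1.2358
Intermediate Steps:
k(Z, u) = Z + u
39146/(-31346) + k(70, 224)/22530 = 39146/(-31346) + (70 + 224)/22530 = 39146*(-1/31346) + 294*(1/22530) = -19573/15673 + 49/3755 = -72728638/58852115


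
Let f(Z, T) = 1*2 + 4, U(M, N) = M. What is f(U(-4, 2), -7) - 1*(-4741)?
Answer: 4747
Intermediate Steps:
f(Z, T) = 6 (f(Z, T) = 2 + 4 = 6)
f(U(-4, 2), -7) - 1*(-4741) = 6 - 1*(-4741) = 6 + 4741 = 4747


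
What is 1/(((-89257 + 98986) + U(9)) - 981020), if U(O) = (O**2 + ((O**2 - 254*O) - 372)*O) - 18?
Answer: -1/994421 ≈ -1.0056e-6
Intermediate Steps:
U(O) = -18 + O**2 + O*(-372 + O**2 - 254*O) (U(O) = (O**2 + (-372 + O**2 - 254*O)*O) - 18 = (O**2 + O*(-372 + O**2 - 254*O)) - 18 = -18 + O**2 + O*(-372 + O**2 - 254*O))
1/(((-89257 + 98986) + U(9)) - 981020) = 1/(((-89257 + 98986) + (-18 + 9**3 - 372*9 - 253*9**2)) - 981020) = 1/((9729 + (-18 + 729 - 3348 - 253*81)) - 981020) = 1/((9729 + (-18 + 729 - 3348 - 20493)) - 981020) = 1/((9729 - 23130) - 981020) = 1/(-13401 - 981020) = 1/(-994421) = -1/994421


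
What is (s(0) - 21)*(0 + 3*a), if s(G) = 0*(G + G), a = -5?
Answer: 315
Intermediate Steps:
s(G) = 0 (s(G) = 0*(2*G) = 0)
(s(0) - 21)*(0 + 3*a) = (0 - 21)*(0 + 3*(-5)) = -21*(0 - 15) = -21*(-15) = 315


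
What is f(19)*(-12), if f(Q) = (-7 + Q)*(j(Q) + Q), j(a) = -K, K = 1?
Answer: -2592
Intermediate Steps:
j(a) = -1 (j(a) = -1*1 = -1)
f(Q) = (-1 + Q)*(-7 + Q) (f(Q) = (-7 + Q)*(-1 + Q) = (-1 + Q)*(-7 + Q))
f(19)*(-12) = (7 + 19² - 8*19)*(-12) = (7 + 361 - 152)*(-12) = 216*(-12) = -2592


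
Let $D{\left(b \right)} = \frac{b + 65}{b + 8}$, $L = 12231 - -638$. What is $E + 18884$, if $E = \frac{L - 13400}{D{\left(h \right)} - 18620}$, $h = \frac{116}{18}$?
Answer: $\frac{45698537018}{2419957} \approx 18884.0$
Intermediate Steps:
$h = \frac{58}{9}$ ($h = 116 \cdot \frac{1}{18} = \frac{58}{9} \approx 6.4444$)
$L = 12869$ ($L = 12231 + 638 = 12869$)
$D{\left(b \right)} = \frac{65 + b}{8 + b}$
$E = \frac{69030}{2419957}$ ($E = \frac{12869 - 13400}{\frac{65 + \frac{58}{9}}{8 + \frac{58}{9}} - 18620} = - \frac{531}{\frac{1}{\frac{130}{9}} \cdot \frac{643}{9} - 18620} = - \frac{531}{\frac{9}{130} \cdot \frac{643}{9} - 18620} = - \frac{531}{\frac{643}{130} - 18620} = - \frac{531}{- \frac{2419957}{130}} = \left(-531\right) \left(- \frac{130}{2419957}\right) = \frac{69030}{2419957} \approx 0.028525$)
$E + 18884 = \frac{69030}{2419957} + 18884 = \frac{45698537018}{2419957}$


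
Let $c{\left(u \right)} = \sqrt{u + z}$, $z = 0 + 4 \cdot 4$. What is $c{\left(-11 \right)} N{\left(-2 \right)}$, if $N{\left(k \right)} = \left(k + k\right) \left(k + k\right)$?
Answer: $16 \sqrt{5} \approx 35.777$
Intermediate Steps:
$N{\left(k \right)} = 4 k^{2}$ ($N{\left(k \right)} = 2 k 2 k = 4 k^{2}$)
$z = 16$ ($z = 0 + 16 = 16$)
$c{\left(u \right)} = \sqrt{16 + u}$ ($c{\left(u \right)} = \sqrt{u + 16} = \sqrt{16 + u}$)
$c{\left(-11 \right)} N{\left(-2 \right)} = \sqrt{16 - 11} \cdot 4 \left(-2\right)^{2} = \sqrt{5} \cdot 4 \cdot 4 = \sqrt{5} \cdot 16 = 16 \sqrt{5}$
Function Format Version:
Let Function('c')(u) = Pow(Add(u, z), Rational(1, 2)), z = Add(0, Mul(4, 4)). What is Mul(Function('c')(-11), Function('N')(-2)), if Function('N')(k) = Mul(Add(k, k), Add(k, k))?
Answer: Mul(16, Pow(5, Rational(1, 2))) ≈ 35.777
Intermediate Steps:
Function('N')(k) = Mul(4, Pow(k, 2)) (Function('N')(k) = Mul(Mul(2, k), Mul(2, k)) = Mul(4, Pow(k, 2)))
z = 16 (z = Add(0, 16) = 16)
Function('c')(u) = Pow(Add(16, u), Rational(1, 2)) (Function('c')(u) = Pow(Add(u, 16), Rational(1, 2)) = Pow(Add(16, u), Rational(1, 2)))
Mul(Function('c')(-11), Function('N')(-2)) = Mul(Pow(Add(16, -11), Rational(1, 2)), Mul(4, Pow(-2, 2))) = Mul(Pow(5, Rational(1, 2)), Mul(4, 4)) = Mul(Pow(5, Rational(1, 2)), 16) = Mul(16, Pow(5, Rational(1, 2)))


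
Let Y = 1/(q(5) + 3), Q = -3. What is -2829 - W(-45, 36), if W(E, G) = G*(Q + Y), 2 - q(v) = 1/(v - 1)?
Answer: -51843/19 ≈ -2728.6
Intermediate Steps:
q(v) = 2 - 1/(-1 + v) (q(v) = 2 - 1/(v - 1) = 2 - 1/(-1 + v))
Y = 4/19 (Y = 1/((-3 + 2*5)/(-1 + 5) + 3) = 1/((-3 + 10)/4 + 3) = 1/((¼)*7 + 3) = 1/(7/4 + 3) = 1/(19/4) = 4/19 ≈ 0.21053)
W(E, G) = -53*G/19 (W(E, G) = G*(-3 + 4/19) = G*(-53/19) = -53*G/19)
-2829 - W(-45, 36) = -2829 - (-53)*36/19 = -2829 - 1*(-1908/19) = -2829 + 1908/19 = -51843/19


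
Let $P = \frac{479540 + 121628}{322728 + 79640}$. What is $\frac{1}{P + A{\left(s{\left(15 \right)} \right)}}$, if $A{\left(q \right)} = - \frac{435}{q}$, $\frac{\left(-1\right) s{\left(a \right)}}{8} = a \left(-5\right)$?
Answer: $\frac{251480}{193407} \approx 1.3003$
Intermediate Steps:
$s{\left(a \right)} = 40 a$ ($s{\left(a \right)} = - 8 a \left(-5\right) = - 8 \left(- 5 a\right) = 40 a$)
$P = \frac{37573}{25148}$ ($P = \frac{601168}{402368} = 601168 \cdot \frac{1}{402368} = \frac{37573}{25148} \approx 1.4941$)
$\frac{1}{P + A{\left(s{\left(15 \right)} \right)}} = \frac{1}{\frac{37573}{25148} - \frac{435}{40 \cdot 15}} = \frac{1}{\frac{37573}{25148} - \frac{435}{600}} = \frac{1}{\frac{37573}{25148} - \frac{29}{40}} = \frac{1}{\frac{193407}{251480}} = \frac{251480}{193407}$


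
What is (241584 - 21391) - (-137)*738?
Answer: 321299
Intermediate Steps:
(241584 - 21391) - (-137)*738 = 220193 - 137*(-738) = 220193 + 101106 = 321299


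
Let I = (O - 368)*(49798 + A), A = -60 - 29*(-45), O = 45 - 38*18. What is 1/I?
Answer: -1/51400301 ≈ -1.9455e-8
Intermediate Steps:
O = -639 (O = 45 - 684 = -639)
A = 1245 (A = -60 + 1305 = 1245)
I = -51400301 (I = (-639 - 368)*(49798 + 1245) = -1007*51043 = -51400301)
1/I = 1/(-51400301) = -1/51400301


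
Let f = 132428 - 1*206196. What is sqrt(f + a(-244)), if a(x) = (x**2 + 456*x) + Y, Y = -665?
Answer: I*sqrt(126161) ≈ 355.19*I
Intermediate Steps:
f = -73768 (f = 132428 - 206196 = -73768)
a(x) = -665 + x**2 + 456*x (a(x) = (x**2 + 456*x) - 665 = -665 + x**2 + 456*x)
sqrt(f + a(-244)) = sqrt(-73768 + (-665 + (-244)**2 + 456*(-244))) = sqrt(-73768 + (-665 + 59536 - 111264)) = sqrt(-73768 - 52393) = sqrt(-126161) = I*sqrt(126161)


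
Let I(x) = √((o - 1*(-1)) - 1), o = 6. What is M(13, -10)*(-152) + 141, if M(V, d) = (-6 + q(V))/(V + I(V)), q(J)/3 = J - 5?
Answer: -12585/163 + 2736*√6/163 ≈ -36.093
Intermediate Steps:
q(J) = -15 + 3*J (q(J) = 3*(J - 5) = 3*(-5 + J) = -15 + 3*J)
I(x) = √6 (I(x) = √((6 - 1*(-1)) - 1) = √((6 + 1) - 1) = √(7 - 1) = √6)
M(V, d) = (-21 + 3*V)/(V + √6) (M(V, d) = (-6 + (-15 + 3*V))/(V + √6) = (-21 + 3*V)/(V + √6))
M(13, -10)*(-152) + 141 = (3*(-7 + 13)/(13 + √6))*(-152) + 141 = (3*6/(13 + √6))*(-152) + 141 = (18/(13 + √6))*(-152) + 141 = -2736/(13 + √6) + 141 = 141 - 2736/(13 + √6)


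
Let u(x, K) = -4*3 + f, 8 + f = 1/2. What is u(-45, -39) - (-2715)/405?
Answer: -691/54 ≈ -12.796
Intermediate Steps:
f = -15/2 (f = -8 + 1/2 = -8 + ½ = -15/2 ≈ -7.5000)
u(x, K) = -39/2 (u(x, K) = -4*3 - 15/2 = -12 - 15/2 = -39/2)
u(-45, -39) - (-2715)/405 = -39/2 - (-2715)/405 = -39/2 - 1*(-181/27) = -39/2 + 181/27 = -691/54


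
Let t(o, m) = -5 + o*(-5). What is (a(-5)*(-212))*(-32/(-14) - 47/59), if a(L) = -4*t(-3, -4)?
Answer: 5215200/413 ≈ 12628.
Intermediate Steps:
t(o, m) = -5 - 5*o
a(L) = -40 (a(L) = -4*(-5 - 5*(-3)) = -4*(-5 + 15) = -4*10 = -40)
(a(-5)*(-212))*(-32/(-14) - 47/59) = (-40*(-212))*(-32/(-14) - 47/59) = 8480*(-32*(-1/14) - 47*1/59) = 8480*(16/7 - 47/59) = 8480*(615/413) = 5215200/413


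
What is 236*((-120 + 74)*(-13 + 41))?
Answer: -303968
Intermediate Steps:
236*((-120 + 74)*(-13 + 41)) = 236*(-46*28) = 236*(-1288) = -303968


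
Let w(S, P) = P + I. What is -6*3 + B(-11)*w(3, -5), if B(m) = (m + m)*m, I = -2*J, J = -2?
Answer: -260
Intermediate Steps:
I = 4 (I = -2*(-2) = 4)
w(S, P) = 4 + P (w(S, P) = P + 4 = 4 + P)
B(m) = 2*m² (B(m) = (2*m)*m = 2*m²)
-6*3 + B(-11)*w(3, -5) = -6*3 + (2*(-11)²)*(4 - 5) = -6*3 + (2*121)*(-1) = -18 + 242*(-1) = -18 - 242 = -260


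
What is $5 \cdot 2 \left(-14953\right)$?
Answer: $-149530$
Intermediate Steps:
$5 \cdot 2 \left(-14953\right) = 10 \left(-14953\right) = -149530$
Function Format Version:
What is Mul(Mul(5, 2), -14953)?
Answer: -149530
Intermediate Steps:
Mul(Mul(5, 2), -14953) = Mul(10, -14953) = -149530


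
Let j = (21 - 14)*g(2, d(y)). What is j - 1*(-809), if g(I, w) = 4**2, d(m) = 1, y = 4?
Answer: 921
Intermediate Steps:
g(I, w) = 16
j = 112 (j = (21 - 14)*16 = 7*16 = 112)
j - 1*(-809) = 112 - 1*(-809) = 112 + 809 = 921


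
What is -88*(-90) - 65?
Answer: 7855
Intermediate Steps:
-88*(-90) - 65 = 7920 - 65 = 7855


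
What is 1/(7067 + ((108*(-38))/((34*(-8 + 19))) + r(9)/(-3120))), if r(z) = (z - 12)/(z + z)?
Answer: 3500640/24700609627 ≈ 0.00014172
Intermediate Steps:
r(z) = (-12 + z)/(2*z) (r(z) = (-12 + z)/((2*z)) = (-12 + z)*(1/(2*z)) = (-12 + z)/(2*z))
1/(7067 + ((108*(-38))/((34*(-8 + 19))) + r(9)/(-3120))) = 1/(7067 + ((108*(-38))/((34*(-8 + 19))) + ((1/2)*(-12 + 9)/9)/(-3120))) = 1/(7067 + (-4104/(34*11) + ((1/2)*(1/9)*(-3))*(-1/3120))) = 1/(7067 + (-4104/374 - 1/6*(-1/3120))) = 1/(7067 + (-4104*1/374 + 1/18720)) = 1/(7067 + (-2052/187 + 1/18720)) = 1/(7067 - 38413253/3500640) = 1/(24700609627/3500640) = 3500640/24700609627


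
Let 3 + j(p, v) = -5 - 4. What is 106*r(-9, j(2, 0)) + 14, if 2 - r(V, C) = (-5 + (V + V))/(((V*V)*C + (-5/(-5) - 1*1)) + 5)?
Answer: 216104/967 ≈ 223.48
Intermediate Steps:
j(p, v) = -12 (j(p, v) = -3 + (-5 - 4) = -3 - 9 = -12)
r(V, C) = 2 - (-5 + 2*V)/(5 + C*V**2) (r(V, C) = 2 - (-5 + (V + V))/(((V*V)*C + (-5/(-5) - 1*1)) + 5) = 2 - (-5 + 2*V)/((V**2*C + (-5*(-1/5) - 1)) + 5) = 2 - (-5 + 2*V)/((C*V**2 + (1 - 1)) + 5) = 2 - (-5 + 2*V)/((C*V**2 + 0) + 5) = 2 - (-5 + 2*V)/(C*V**2 + 5) = 2 - (-5 + 2*V)/(5 + C*V**2))
106*r(-9, j(2, 0)) + 14 = 106*((15 - 2*(-9) + 2*(-12)*(-9)**2)/(5 - 12*(-9)**2)) + 14 = 106*((15 + 18 + 2*(-12)*81)/(5 - 12*81)) + 14 = 106*((15 + 18 - 1944)/(5 - 972)) + 14 = 106*(-1911/(-967)) + 14 = 106*(-1/967*(-1911)) + 14 = 106*(1911/967) + 14 = 202566/967 + 14 = 216104/967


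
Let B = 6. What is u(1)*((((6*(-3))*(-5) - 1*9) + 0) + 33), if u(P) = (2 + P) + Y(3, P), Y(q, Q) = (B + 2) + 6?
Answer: 1938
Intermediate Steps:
Y(q, Q) = 14 (Y(q, Q) = (6 + 2) + 6 = 8 + 6 = 14)
u(P) = 16 + P (u(P) = (2 + P) + 14 = 16 + P)
u(1)*((((6*(-3))*(-5) - 1*9) + 0) + 33) = (16 + 1)*((((6*(-3))*(-5) - 1*9) + 0) + 33) = 17*(((-18*(-5) - 9) + 0) + 33) = 17*(((90 - 9) + 0) + 33) = 17*((81 + 0) + 33) = 17*(81 + 33) = 17*114 = 1938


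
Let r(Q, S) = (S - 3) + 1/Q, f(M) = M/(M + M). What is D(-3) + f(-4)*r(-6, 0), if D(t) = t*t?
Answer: 89/12 ≈ 7.4167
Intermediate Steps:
f(M) = 1/2 (f(M) = M/((2*M)) = M*(1/(2*M)) = 1/2)
D(t) = t**2
r(Q, S) = -3 + S + 1/Q (r(Q, S) = (-3 + S) + 1/Q = -3 + S + 1/Q)
D(-3) + f(-4)*r(-6, 0) = (-3)**2 + (-3 + 0 + 1/(-6))/2 = 9 + (-3 + 0 - 1/6)/2 = 9 + (1/2)*(-19/6) = 9 - 19/12 = 89/12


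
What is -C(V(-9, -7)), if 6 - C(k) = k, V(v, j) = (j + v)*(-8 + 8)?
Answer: -6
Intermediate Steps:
V(v, j) = 0 (V(v, j) = (j + v)*0 = 0)
C(k) = 6 - k
-C(V(-9, -7)) = -(6 - 1*0) = -(6 + 0) = -1*6 = -6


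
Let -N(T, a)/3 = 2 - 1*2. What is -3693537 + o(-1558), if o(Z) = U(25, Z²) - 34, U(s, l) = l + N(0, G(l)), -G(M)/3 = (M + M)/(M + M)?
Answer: -1266207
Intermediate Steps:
G(M) = -3 (G(M) = -3*(M + M)/(M + M) = -3*2*M/(2*M) = -3*2*M*1/(2*M) = -3*1 = -3)
N(T, a) = 0 (N(T, a) = -3*(2 - 1*2) = -3*(2 - 2) = -3*0 = 0)
U(s, l) = l (U(s, l) = l + 0 = l)
o(Z) = -34 + Z² (o(Z) = Z² - 34 = -34 + Z²)
-3693537 + o(-1558) = -3693537 + (-34 + (-1558)²) = -3693537 + (-34 + 2427364) = -3693537 + 2427330 = -1266207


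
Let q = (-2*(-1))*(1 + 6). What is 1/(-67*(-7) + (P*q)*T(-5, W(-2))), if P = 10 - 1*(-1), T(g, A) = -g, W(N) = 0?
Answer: 1/1239 ≈ 0.00080710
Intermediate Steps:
P = 11 (P = 10 + 1 = 11)
q = 14 (q = 2*7 = 14)
1/(-67*(-7) + (P*q)*T(-5, W(-2))) = 1/(-67*(-7) + (11*14)*(-1*(-5))) = 1/(469 + 154*5) = 1/(469 + 770) = 1/1239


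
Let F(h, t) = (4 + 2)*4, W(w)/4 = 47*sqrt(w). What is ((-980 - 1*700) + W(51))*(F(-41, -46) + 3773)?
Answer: -6378960 + 713836*sqrt(51) ≈ -1.2812e+6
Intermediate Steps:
W(w) = 188*sqrt(w) (W(w) = 4*(47*sqrt(w)) = 188*sqrt(w))
F(h, t) = 24 (F(h, t) = 6*4 = 24)
((-980 - 1*700) + W(51))*(F(-41, -46) + 3773) = ((-980 - 1*700) + 188*sqrt(51))*(24 + 3773) = ((-980 - 700) + 188*sqrt(51))*3797 = (-1680 + 188*sqrt(51))*3797 = -6378960 + 713836*sqrt(51)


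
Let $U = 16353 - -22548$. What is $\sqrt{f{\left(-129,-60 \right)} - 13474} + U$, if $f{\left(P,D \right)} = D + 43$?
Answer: $38901 + 3 i \sqrt{1499} \approx 38901.0 + 116.15 i$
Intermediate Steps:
$f{\left(P,D \right)} = 43 + D$
$U = 38901$ ($U = 16353 + 22548 = 38901$)
$\sqrt{f{\left(-129,-60 \right)} - 13474} + U = \sqrt{\left(43 - 60\right) - 13474} + 38901 = \sqrt{-17 - 13474} + 38901 = \sqrt{-13491} + 38901 = 3 i \sqrt{1499} + 38901 = 38901 + 3 i \sqrt{1499}$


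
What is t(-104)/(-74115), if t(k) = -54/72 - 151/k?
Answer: -73/7707960 ≈ -9.4707e-6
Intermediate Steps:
t(k) = -¾ - 151/k (t(k) = -54*1/72 - 151/k = -¾ - 151/k)
t(-104)/(-74115) = (-¾ - 151/(-104))/(-74115) = (-¾ - 151*(-1/104))*(-1/74115) = (-¾ + 151/104)*(-1/74115) = (73/104)*(-1/74115) = -73/7707960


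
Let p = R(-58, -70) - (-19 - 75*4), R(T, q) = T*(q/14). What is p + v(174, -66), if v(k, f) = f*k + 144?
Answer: -10731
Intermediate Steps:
R(T, q) = T*q/14 (R(T, q) = T*(q*(1/14)) = T*(q/14) = T*q/14)
v(k, f) = 144 + f*k
p = 609 (p = (1/14)*(-58)*(-70) - (-19 - 75*4) = 290 - (-19 - 300) = 290 - 1*(-319) = 290 + 319 = 609)
p + v(174, -66) = 609 + (144 - 66*174) = 609 + (144 - 11484) = 609 - 11340 = -10731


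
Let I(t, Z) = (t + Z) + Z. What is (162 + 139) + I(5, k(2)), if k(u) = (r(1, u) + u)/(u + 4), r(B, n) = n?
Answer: 922/3 ≈ 307.33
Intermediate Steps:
k(u) = 2*u/(4 + u) (k(u) = (u + u)/(u + 4) = (2*u)/(4 + u) = 2*u/(4 + u))
I(t, Z) = t + 2*Z (I(t, Z) = (Z + t) + Z = t + 2*Z)
(162 + 139) + I(5, k(2)) = (162 + 139) + (5 + 2*(2*2/(4 + 2))) = 301 + (5 + 2*(2*2/6)) = 301 + (5 + 2*(2*2*(⅙))) = 301 + (5 + 2*(⅔)) = 301 + (5 + 4/3) = 301 + 19/3 = 922/3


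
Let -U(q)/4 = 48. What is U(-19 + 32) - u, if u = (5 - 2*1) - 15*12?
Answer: -15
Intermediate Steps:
U(q) = -192 (U(q) = -4*48 = -192)
u = -177 (u = (5 - 2) - 180 = 3 - 180 = -177)
U(-19 + 32) - u = -192 - 1*(-177) = -192 + 177 = -15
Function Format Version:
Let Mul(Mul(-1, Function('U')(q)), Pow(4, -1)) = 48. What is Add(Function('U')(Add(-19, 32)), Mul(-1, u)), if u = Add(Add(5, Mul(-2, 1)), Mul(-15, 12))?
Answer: -15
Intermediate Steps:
Function('U')(q) = -192 (Function('U')(q) = Mul(-4, 48) = -192)
u = -177 (u = Add(Add(5, -2), -180) = Add(3, -180) = -177)
Add(Function('U')(Add(-19, 32)), Mul(-1, u)) = Add(-192, Mul(-1, -177)) = Add(-192, 177) = -15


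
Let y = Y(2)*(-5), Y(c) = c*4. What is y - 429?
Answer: -469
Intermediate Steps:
Y(c) = 4*c
y = -40 (y = (4*2)*(-5) = 8*(-5) = -40)
y - 429 = -40 - 429 = -469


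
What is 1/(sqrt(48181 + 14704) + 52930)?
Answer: 10586/560304403 - sqrt(62885)/2801522015 ≈ 1.8804e-5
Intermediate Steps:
1/(sqrt(48181 + 14704) + 52930) = 1/(sqrt(62885) + 52930) = 1/(52930 + sqrt(62885))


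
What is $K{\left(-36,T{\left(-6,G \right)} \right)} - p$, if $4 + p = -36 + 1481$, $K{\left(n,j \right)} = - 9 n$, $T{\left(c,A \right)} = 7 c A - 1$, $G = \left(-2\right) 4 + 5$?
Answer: $-1117$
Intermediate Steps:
$G = -3$ ($G = -8 + 5 = -3$)
$T{\left(c,A \right)} = -1 + 7 A c$ ($T{\left(c,A \right)} = 7 A c - 1 = -1 + 7 A c$)
$p = 1441$ ($p = -4 + \left(-36 + 1481\right) = -4 + 1445 = 1441$)
$K{\left(-36,T{\left(-6,G \right)} \right)} - p = \left(-9\right) \left(-36\right) - 1441 = 324 - 1441 = -1117$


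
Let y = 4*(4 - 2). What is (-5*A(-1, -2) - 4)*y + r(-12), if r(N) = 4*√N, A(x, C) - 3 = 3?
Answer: -272 + 8*I*√3 ≈ -272.0 + 13.856*I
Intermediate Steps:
A(x, C) = 6 (A(x, C) = 3 + 3 = 6)
y = 8 (y = 4*2 = 8)
(-5*A(-1, -2) - 4)*y + r(-12) = (-5*6 - 4)*8 + 4*√(-12) = (-30 - 4)*8 + 4*(2*I*√3) = -34*8 + 8*I*√3 = -272 + 8*I*√3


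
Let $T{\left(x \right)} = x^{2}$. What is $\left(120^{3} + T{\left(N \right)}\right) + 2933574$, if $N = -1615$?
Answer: $7269799$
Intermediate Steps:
$\left(120^{3} + T{\left(N \right)}\right) + 2933574 = \left(120^{3} + \left(-1615\right)^{2}\right) + 2933574 = \left(1728000 + 2608225\right) + 2933574 = 4336225 + 2933574 = 7269799$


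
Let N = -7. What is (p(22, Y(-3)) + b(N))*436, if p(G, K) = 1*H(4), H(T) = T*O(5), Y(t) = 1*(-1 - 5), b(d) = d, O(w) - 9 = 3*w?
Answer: 38804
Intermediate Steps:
O(w) = 9 + 3*w
Y(t) = -6 (Y(t) = 1*(-6) = -6)
H(T) = 24*T (H(T) = T*(9 + 3*5) = T*(9 + 15) = T*24 = 24*T)
p(G, K) = 96 (p(G, K) = 1*(24*4) = 1*96 = 96)
(p(22, Y(-3)) + b(N))*436 = (96 - 7)*436 = 89*436 = 38804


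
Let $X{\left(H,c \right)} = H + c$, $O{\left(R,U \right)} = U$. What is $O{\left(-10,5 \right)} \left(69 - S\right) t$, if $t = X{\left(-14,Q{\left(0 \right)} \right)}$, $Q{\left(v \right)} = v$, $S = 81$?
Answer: $840$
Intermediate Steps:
$t = -14$ ($t = -14 + 0 = -14$)
$O{\left(-10,5 \right)} \left(69 - S\right) t = 5 \left(69 - 81\right) \left(-14\right) = 5 \left(-12\right) \left(-14\right) = \left(-60\right) \left(-14\right) = 840$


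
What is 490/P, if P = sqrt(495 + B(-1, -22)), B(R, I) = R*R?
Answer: 245*sqrt(31)/62 ≈ 22.002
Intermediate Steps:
B(R, I) = R**2
P = 4*sqrt(31) (P = sqrt(495 + (-1)**2) = sqrt(495 + 1) = sqrt(496) = 4*sqrt(31) ≈ 22.271)
490/P = 490/((4*sqrt(31))) = 490*(sqrt(31)/124) = 245*sqrt(31)/62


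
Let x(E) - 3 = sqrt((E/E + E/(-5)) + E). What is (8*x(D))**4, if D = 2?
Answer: 23363584/25 + 2850816*sqrt(65)/25 ≈ 1.8539e+6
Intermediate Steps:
x(E) = 3 + sqrt(1 + 4*E/5) (x(E) = 3 + sqrt((E/E + E/(-5)) + E) = 3 + sqrt((1 + E*(-1/5)) + E) = 3 + sqrt((1 - E/5) + E) = 3 + sqrt(1 + 4*E/5))
(8*x(D))**4 = (8*(3 + sqrt(25 + 20*2)/5))**4 = (8*(3 + sqrt(25 + 40)/5))**4 = (8*(3 + sqrt(65)/5))**4 = (24 + 8*sqrt(65)/5)**4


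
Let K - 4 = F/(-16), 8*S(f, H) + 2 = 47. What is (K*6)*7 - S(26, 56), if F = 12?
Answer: 1047/8 ≈ 130.88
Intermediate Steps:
S(f, H) = 45/8 (S(f, H) = -¼ + (⅛)*47 = -¼ + 47/8 = 45/8)
K = 13/4 (K = 4 + 12/(-16) = 4 + 12*(-1/16) = 4 - ¾ = 13/4 ≈ 3.2500)
(K*6)*7 - S(26, 56) = ((13/4)*6)*7 - 1*45/8 = (39/2)*7 - 45/8 = 273/2 - 45/8 = 1047/8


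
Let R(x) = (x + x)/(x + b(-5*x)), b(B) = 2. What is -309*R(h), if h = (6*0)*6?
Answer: 0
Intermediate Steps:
h = 0 (h = 0*6 = 0)
R(x) = 2*x/(2 + x) (R(x) = (x + x)/(x + 2) = (2*x)/(2 + x) = 2*x/(2 + x))
-309*R(h) = -618*0/(2 + 0) = -618*0/2 = -309*0 = 0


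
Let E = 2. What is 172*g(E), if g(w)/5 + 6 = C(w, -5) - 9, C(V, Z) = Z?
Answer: -17200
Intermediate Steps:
g(w) = -100 (g(w) = -30 + 5*(-5 - 9) = -30 + 5*(-14) = -30 - 70 = -100)
172*g(E) = 172*(-100) = -17200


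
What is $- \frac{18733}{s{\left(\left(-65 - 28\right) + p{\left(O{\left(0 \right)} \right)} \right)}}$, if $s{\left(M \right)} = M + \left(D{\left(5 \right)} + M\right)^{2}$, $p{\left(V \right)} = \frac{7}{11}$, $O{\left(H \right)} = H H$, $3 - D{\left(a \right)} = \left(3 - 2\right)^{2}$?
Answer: $- \frac{2266693}{976860} \approx -2.3204$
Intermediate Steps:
$D{\left(a \right)} = 2$ ($D{\left(a \right)} = 3 - \left(3 - 2\right)^{2} = 3 - 1^{2} = 3 - 1 = 2$)
$O{\left(H \right)} = H^{2}$
$p{\left(V \right)} = \frac{7}{11}$ ($p{\left(V \right)} = 7 \cdot \frac{1}{11} = \frac{7}{11}$)
$s{\left(M \right)} = M + \left(2 + M\right)^{2}$
$- \frac{18733}{s{\left(\left(-65 - 28\right) + p{\left(O{\left(0 \right)} \right)} \right)}} = - \frac{18733}{\left(\left(-65 - 28\right) + \frac{7}{11}\right) + \left(2 + \left(\left(-65 - 28\right) + \frac{7}{11}\right)\right)^{2}} = - \frac{18733}{\left(-93 + \frac{7}{11}\right) + \left(2 + \left(-93 + \frac{7}{11}\right)\right)^{2}} = - \frac{18733}{- \frac{1016}{11} + \left(2 - \frac{1016}{11}\right)^{2}} = - \frac{18733}{- \frac{1016}{11} + \left(- \frac{994}{11}\right)^{2}} = - \frac{18733}{- \frac{1016}{11} + \frac{988036}{121}} = - \frac{18733}{\frac{976860}{121}} = \left(-18733\right) \frac{121}{976860} = - \frac{2266693}{976860}$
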